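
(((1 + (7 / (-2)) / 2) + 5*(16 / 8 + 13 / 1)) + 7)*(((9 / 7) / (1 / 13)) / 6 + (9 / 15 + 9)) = 56355 / 56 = 1006.34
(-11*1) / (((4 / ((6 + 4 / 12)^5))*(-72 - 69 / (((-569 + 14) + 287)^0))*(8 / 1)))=27237089 / 1096416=24.84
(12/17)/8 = 3/34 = 0.09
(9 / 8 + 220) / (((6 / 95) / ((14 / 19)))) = 61915 / 24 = 2579.79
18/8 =9/4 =2.25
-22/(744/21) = -77/124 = -0.62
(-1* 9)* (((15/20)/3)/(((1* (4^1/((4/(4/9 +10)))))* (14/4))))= -81/1316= -0.06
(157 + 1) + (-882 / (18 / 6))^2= 86594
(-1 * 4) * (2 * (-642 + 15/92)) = 118098/23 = 5134.70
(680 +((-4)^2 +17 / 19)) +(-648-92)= -819 / 19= -43.11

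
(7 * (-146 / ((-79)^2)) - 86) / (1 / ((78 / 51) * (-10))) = 139814480 / 106097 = 1317.80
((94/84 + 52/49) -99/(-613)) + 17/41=20367373/7389102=2.76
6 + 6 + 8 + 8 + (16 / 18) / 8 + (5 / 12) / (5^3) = 25303 / 900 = 28.11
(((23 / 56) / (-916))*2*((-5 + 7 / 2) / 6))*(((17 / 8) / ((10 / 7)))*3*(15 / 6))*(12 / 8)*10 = 17595 / 468992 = 0.04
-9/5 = -1.80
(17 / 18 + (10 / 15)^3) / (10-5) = 67 / 270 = 0.25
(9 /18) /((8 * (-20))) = -1 /320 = -0.00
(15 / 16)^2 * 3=675 / 256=2.64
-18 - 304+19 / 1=-303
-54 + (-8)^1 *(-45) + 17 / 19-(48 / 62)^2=5592647 / 18259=306.30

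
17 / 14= 1.21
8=8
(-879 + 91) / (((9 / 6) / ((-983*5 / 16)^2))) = -4758973325 / 96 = -49572638.80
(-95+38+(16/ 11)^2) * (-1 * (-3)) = -19923/ 121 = -164.65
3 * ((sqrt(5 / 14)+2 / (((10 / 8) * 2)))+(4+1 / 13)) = 3 * sqrt(70) / 14+951 / 65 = 16.42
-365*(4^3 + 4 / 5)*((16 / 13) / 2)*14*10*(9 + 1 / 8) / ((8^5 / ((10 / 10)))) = -15107715 / 26624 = -567.45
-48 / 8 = -6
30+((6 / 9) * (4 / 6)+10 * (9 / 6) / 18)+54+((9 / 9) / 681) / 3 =116149 / 1362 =85.28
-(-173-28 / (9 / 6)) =575 / 3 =191.67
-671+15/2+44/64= -10605/16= -662.81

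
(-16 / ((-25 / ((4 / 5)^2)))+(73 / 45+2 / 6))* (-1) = -13304 / 5625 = -2.37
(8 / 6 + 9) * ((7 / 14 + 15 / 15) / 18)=0.86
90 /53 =1.70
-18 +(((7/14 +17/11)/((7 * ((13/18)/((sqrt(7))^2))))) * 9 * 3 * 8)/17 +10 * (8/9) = 587978/21879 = 26.87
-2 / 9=-0.22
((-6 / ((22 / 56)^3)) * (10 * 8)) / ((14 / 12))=-9031680 / 1331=-6785.63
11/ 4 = 2.75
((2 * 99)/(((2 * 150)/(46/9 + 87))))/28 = 9119/4200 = 2.17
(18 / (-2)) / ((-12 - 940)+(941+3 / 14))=126 / 151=0.83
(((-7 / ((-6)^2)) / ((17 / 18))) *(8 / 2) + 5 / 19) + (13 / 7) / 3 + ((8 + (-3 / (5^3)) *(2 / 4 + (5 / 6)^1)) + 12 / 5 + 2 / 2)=9688393 / 847875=11.43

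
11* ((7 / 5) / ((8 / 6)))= 231 / 20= 11.55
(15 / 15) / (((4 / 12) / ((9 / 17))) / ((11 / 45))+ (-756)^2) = 0.00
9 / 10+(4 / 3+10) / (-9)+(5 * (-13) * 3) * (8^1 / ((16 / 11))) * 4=-1158397 / 270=-4290.36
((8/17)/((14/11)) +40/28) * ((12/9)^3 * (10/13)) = 136960/41769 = 3.28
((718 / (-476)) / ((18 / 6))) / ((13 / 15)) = -0.58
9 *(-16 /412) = -36 /103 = -0.35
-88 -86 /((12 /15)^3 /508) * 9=-6144329 /8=-768041.12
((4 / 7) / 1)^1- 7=-45 / 7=-6.43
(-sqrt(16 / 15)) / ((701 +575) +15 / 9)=-4 * sqrt(15) / 19165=-0.00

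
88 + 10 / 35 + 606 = 4860 / 7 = 694.29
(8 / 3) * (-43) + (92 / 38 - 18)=-7424 / 57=-130.25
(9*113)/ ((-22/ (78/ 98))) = -39663/ 1078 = -36.79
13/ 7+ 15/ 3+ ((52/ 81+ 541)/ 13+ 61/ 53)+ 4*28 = 63159602/ 390663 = 161.67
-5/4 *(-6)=15/2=7.50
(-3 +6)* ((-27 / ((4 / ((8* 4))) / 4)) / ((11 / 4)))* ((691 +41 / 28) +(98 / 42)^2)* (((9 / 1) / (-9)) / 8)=6331428 / 77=82226.34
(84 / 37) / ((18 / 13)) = 182 / 111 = 1.64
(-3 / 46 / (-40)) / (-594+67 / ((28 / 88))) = -0.00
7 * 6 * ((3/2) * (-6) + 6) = -126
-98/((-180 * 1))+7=679/90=7.54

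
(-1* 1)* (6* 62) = -372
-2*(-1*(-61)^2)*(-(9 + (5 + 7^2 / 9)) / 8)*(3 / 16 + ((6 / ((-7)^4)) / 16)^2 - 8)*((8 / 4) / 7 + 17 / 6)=35125725043461025 / 79692609024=440765.15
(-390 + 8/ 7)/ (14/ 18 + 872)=-24498/ 54985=-0.45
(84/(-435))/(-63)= 4/1305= 0.00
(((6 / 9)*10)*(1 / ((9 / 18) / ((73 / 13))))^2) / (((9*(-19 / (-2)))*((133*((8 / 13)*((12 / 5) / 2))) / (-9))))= -266450 / 295659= -0.90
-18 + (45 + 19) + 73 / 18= 901 / 18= 50.06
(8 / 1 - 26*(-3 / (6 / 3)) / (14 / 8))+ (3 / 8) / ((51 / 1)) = 28839 / 952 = 30.29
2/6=1/3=0.33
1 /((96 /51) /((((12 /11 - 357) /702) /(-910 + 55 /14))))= 3451 /11609312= 0.00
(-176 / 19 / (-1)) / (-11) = -16 / 19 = -0.84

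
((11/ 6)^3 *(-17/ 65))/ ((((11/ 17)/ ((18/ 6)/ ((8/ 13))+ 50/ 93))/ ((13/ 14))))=-140820163/ 11249280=-12.52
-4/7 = -0.57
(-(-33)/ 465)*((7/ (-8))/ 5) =-77/ 6200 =-0.01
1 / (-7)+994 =6957 / 7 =993.86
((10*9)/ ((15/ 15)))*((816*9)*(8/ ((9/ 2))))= 1175040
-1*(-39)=39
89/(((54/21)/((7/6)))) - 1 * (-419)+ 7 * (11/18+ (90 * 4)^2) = 98027675/108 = 907663.66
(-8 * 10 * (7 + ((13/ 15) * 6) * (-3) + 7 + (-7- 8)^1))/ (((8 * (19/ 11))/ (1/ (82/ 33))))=30129/ 779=38.68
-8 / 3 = -2.67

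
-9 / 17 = -0.53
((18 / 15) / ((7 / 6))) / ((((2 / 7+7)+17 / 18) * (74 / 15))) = 972 / 38369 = 0.03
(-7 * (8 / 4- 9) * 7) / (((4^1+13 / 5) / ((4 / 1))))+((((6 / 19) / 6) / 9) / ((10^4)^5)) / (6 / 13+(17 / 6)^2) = 12946020500000000000000000429 / 62276775000000000000000000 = 207.88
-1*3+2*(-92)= -187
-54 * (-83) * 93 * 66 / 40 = 6877629 / 10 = 687762.90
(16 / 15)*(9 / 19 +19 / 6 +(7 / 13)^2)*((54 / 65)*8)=29076864 / 1043575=27.86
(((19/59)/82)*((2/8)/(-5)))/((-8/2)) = 19/387040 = 0.00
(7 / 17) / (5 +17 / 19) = 19 / 272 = 0.07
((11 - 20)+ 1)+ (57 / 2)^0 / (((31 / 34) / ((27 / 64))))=-7477 / 992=-7.54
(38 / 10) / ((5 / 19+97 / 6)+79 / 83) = 179778 / 822325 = 0.22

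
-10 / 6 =-5 / 3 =-1.67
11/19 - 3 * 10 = -559/19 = -29.42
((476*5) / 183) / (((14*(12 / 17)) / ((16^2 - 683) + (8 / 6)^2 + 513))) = 570775 / 4941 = 115.52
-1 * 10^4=-10000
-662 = -662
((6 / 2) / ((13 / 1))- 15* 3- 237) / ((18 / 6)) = -1221 / 13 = -93.92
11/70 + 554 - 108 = 31231/70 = 446.16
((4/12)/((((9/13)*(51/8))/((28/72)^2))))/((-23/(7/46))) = -4459/59003073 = -0.00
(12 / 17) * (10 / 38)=60 / 323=0.19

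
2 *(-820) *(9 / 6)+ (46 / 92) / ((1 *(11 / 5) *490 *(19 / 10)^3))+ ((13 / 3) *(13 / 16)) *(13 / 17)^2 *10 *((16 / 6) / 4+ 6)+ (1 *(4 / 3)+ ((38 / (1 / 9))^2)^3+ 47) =30773475840118508808787523 / 19231799202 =1600135042847069.59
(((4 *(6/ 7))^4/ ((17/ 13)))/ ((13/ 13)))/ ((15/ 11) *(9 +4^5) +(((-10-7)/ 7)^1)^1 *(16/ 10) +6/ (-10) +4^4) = 9123840/ 143343473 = 0.06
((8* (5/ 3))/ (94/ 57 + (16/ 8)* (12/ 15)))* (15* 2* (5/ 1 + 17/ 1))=1254000/ 463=2708.42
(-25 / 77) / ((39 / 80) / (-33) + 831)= -0.00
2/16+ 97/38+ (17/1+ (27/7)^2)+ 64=734039/7448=98.56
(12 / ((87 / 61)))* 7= 1708 / 29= 58.90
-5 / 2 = -2.50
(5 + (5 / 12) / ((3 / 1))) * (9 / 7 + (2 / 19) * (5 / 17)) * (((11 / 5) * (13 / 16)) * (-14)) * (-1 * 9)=15751307 / 10336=1523.93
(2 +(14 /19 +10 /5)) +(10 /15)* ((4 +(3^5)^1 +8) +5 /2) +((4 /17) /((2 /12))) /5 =856043 /4845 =176.69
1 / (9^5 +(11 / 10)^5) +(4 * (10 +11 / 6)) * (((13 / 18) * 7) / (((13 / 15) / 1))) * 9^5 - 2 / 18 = 16304084.89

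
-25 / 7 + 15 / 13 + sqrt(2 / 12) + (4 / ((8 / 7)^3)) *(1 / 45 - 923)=-648833971 / 262080 + sqrt(6) / 6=-2475.30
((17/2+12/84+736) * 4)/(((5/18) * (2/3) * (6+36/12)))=12510/7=1787.14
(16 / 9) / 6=8 / 27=0.30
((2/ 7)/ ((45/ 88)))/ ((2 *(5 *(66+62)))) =11/ 25200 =0.00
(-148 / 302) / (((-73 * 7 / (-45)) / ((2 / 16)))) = -1665 / 308644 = -0.01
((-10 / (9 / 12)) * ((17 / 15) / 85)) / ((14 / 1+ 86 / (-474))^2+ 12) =-49928 / 56998265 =-0.00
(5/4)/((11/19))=95/44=2.16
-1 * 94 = -94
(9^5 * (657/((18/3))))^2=167229666656361/4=41807416664090.25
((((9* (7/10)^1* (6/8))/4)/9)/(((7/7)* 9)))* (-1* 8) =-7/60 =-0.12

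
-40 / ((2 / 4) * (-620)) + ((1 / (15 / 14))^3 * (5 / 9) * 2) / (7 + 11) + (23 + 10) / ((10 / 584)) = 3266763224 / 1694925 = 1927.38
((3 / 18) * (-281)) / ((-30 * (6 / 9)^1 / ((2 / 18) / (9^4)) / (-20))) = -281 / 354294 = -0.00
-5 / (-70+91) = -0.24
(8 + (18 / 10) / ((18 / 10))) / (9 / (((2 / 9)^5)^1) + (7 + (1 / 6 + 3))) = 864 / 1595299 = 0.00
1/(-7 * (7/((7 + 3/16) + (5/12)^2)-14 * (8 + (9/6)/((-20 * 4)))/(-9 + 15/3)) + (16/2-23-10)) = -3392/770653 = -0.00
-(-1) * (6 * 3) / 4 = 9 / 2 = 4.50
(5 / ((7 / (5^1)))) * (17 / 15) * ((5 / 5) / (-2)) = -85 / 42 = -2.02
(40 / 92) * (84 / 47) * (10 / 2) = 4200 / 1081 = 3.89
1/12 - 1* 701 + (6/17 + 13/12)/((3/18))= -141229/204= -692.30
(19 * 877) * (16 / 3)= 266608 / 3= 88869.33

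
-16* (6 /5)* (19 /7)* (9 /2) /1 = -8208 /35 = -234.51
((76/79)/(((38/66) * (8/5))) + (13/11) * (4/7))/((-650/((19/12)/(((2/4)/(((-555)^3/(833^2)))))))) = 906053258115/438976385848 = 2.06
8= 8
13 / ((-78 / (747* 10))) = -1245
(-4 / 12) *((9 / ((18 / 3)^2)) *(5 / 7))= -5 / 84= -0.06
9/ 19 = 0.47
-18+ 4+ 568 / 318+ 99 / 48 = -25825 / 2544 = -10.15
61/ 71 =0.86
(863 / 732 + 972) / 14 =712367 / 10248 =69.51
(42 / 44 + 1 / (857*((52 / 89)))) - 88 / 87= -0.05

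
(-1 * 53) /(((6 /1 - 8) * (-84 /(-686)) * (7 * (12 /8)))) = 371 /18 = 20.61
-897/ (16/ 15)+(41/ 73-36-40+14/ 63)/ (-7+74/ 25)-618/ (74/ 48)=-48050777879/ 39283344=-1223.18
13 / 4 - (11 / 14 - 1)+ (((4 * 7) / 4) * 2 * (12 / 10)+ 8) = 3957 / 140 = 28.26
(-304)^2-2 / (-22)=1016577 / 11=92416.09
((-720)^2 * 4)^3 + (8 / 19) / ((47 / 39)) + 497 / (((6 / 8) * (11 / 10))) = 262748564109656081763136 / 29469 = 8916100448256000602.77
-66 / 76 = -33 / 38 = -0.87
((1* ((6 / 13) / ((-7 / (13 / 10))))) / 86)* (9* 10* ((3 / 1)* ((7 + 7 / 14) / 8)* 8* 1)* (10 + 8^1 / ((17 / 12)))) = -23085 / 731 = -31.58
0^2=0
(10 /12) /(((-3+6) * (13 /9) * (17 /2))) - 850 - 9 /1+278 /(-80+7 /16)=-242641690 /281333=-862.47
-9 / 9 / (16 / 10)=-0.62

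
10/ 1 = 10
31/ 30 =1.03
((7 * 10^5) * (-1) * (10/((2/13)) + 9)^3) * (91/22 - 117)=352159917200000/11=32014537927272.73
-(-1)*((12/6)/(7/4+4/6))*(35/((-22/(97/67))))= -40740/21373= -1.91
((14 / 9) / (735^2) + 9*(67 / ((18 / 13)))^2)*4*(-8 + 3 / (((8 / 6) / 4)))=58548119183 / 694575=84293.44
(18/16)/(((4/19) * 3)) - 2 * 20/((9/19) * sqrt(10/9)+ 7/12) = -38545167/151328+ 328320 * sqrt(10)/4729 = -35.17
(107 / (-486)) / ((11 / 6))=-107 / 891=-0.12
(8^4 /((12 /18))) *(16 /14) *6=294912 /7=42130.29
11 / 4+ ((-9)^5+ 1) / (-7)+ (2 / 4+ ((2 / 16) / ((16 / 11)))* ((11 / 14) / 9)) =136099129 / 16128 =8438.69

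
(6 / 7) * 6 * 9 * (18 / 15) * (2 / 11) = 3888 / 385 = 10.10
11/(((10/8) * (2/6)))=132/5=26.40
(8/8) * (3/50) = 3/50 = 0.06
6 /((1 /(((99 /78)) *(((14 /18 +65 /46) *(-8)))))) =-39908 /299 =-133.47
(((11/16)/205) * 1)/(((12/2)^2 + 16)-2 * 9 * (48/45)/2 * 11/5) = 55/506432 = 0.00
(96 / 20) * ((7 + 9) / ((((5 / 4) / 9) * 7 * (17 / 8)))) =37.17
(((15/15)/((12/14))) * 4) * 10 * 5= 700/3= 233.33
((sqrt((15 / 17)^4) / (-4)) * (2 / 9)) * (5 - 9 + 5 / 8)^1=675 / 4624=0.15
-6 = -6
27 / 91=0.30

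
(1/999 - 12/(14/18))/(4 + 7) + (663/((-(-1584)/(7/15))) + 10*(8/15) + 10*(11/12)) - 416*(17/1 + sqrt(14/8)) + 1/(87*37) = -1259706427409/178461360 - 208*sqrt(7) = -7609.02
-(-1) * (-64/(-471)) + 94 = 44338/471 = 94.14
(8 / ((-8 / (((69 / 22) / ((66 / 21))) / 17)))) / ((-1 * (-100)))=-483 / 822800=-0.00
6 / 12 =1 / 2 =0.50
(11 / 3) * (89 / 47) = 979 / 141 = 6.94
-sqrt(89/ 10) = -sqrt(890)/ 10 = -2.98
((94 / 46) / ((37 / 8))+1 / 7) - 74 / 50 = -133334 / 148925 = -0.90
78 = 78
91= 91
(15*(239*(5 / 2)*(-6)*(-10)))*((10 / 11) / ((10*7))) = 537750 / 77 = 6983.77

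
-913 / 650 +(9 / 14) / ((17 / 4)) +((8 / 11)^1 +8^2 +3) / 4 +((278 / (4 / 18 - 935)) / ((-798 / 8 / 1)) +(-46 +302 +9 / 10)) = 74145325785637 / 272011639900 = 272.58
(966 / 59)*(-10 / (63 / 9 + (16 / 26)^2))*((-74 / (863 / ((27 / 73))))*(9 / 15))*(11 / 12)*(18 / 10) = 16145983854 / 23175127135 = 0.70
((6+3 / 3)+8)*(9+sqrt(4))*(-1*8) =-1320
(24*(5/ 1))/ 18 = 20/ 3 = 6.67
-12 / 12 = -1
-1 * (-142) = 142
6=6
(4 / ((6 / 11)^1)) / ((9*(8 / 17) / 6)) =10.39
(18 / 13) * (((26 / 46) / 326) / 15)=3 / 18745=0.00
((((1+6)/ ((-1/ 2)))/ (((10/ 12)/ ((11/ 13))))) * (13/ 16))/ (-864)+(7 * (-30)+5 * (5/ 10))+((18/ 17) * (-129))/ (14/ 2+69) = -209.28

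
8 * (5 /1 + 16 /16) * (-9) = -432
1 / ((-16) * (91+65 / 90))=-9 / 13208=-0.00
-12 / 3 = -4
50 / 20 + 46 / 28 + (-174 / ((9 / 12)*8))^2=5916 / 7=845.14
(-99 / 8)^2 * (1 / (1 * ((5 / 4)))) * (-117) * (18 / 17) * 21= -216729513 / 680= -318719.87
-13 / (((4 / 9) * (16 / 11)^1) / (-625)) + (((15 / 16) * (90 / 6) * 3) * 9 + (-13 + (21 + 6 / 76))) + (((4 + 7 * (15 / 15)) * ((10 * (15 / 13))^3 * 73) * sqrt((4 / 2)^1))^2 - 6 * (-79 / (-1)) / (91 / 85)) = 125037492940122146811767 / 41085798208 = 3043326365648.55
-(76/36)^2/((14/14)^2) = -361/81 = -4.46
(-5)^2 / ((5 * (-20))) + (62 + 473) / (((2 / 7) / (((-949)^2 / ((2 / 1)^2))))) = 3372750743 / 8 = 421593842.88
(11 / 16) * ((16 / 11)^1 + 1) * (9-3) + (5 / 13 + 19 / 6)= 4267 / 312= 13.68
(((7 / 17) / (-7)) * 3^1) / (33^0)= -3 / 17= -0.18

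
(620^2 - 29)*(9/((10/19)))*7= 460092087/10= 46009208.70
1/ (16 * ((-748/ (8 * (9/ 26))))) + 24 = 933495/ 38896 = 24.00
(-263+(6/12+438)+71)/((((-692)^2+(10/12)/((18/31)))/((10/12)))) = 0.00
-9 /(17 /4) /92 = -9 /391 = -0.02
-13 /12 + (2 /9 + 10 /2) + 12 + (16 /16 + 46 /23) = 689 /36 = 19.14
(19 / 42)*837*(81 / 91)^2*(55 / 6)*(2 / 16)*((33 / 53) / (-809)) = -21041815905 / 79534433888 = -0.26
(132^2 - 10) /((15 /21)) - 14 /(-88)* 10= 2681931 /110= 24381.19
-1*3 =-3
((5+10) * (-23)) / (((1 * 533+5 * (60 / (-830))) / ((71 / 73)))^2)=-11980969905 / 10415187744049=-0.00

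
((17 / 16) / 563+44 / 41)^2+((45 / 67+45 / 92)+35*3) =22557641778165941 / 210197287410944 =107.32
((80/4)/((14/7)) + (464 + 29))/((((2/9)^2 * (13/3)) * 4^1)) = 122229/208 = 587.64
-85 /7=-12.14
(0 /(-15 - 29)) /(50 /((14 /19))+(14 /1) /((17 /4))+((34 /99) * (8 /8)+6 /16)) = 0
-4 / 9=-0.44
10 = 10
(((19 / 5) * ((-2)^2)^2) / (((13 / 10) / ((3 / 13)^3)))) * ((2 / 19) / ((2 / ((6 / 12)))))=432 / 28561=0.02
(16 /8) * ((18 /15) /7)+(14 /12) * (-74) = -85.99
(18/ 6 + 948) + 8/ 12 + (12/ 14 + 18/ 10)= 100204/ 105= 954.32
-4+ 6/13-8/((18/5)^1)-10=-1844/117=-15.76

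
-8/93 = -0.09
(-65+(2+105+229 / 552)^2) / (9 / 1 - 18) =-3495854089 / 2742336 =-1274.77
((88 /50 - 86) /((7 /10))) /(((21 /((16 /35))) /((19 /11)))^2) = -43250688 /254205875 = -0.17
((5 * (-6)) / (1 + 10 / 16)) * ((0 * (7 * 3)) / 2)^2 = 0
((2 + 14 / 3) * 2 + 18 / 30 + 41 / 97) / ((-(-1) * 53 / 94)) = 1963472 / 77115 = 25.46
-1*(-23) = 23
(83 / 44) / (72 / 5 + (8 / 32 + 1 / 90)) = 3735 / 29029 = 0.13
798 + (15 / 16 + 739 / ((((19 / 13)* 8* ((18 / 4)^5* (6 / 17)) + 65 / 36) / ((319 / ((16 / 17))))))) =806516844069 / 969578224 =831.82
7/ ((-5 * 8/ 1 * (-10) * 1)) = 7/ 400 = 0.02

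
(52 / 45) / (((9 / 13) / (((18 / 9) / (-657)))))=-1352 / 266085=-0.01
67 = 67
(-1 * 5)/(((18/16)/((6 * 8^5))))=-2621440/3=-873813.33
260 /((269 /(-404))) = -105040 /269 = -390.48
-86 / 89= -0.97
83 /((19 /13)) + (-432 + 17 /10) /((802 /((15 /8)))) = 13600457 /243808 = 55.78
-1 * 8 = -8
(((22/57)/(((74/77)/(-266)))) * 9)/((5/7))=-249018/185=-1346.04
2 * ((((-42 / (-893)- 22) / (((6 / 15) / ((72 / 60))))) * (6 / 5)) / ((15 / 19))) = -200.21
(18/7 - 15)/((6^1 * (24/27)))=-261/112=-2.33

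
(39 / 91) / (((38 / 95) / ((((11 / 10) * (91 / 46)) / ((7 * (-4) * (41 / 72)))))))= -3861 / 26404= -0.15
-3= -3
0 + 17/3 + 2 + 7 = 44/3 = 14.67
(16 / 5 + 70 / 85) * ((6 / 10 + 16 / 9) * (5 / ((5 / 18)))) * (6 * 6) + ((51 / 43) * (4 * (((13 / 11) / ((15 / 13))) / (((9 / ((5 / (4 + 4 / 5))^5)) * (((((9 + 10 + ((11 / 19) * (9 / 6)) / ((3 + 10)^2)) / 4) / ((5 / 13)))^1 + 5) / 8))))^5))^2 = 3524064619096113033652179377254023649440228960233954482707364863732333455277758505076997449879160136136143439022560781874478761295718297 / 568447568482629751296182107866201788890346196304492492491952184463373700967780353109643309228734648676273915964486621696632238899200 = 6199.45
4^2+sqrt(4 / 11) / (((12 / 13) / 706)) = 16+4589 * sqrt(11) / 33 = 477.21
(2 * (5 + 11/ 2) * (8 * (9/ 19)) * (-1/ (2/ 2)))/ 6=-252/ 19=-13.26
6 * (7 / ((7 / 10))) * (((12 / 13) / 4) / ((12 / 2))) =30 / 13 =2.31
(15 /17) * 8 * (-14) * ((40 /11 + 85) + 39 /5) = -104832 /11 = -9530.18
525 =525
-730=-730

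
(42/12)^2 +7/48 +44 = 2707/48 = 56.40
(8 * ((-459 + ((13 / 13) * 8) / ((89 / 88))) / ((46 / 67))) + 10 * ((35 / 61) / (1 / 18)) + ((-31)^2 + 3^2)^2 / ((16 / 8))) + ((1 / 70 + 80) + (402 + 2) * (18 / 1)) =4131279394327 / 8740690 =472649.12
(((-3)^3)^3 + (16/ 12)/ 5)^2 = 87167248081/ 225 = 387409991.47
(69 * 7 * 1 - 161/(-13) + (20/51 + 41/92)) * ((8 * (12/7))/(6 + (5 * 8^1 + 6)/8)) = 579.18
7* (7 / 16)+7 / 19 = 1043 / 304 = 3.43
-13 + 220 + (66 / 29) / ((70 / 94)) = 213207 / 1015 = 210.06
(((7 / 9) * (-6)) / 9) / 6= -7 / 81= -0.09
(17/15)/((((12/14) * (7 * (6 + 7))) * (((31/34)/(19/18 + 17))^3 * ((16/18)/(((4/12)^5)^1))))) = 44109528125/84438180432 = 0.52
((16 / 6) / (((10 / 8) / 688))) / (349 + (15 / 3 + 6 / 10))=22016 / 5319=4.14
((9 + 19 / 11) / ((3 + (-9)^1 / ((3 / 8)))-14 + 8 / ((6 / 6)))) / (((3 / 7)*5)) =-826 / 4455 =-0.19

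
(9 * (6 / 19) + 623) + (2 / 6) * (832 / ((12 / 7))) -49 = 738.62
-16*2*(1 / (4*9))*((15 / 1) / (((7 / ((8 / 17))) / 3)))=-320 / 119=-2.69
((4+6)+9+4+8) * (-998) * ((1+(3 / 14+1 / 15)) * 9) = -12483483 / 35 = -356670.94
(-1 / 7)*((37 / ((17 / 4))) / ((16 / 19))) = -703 / 476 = -1.48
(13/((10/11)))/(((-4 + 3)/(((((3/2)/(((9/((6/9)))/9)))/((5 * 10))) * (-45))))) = 1287/100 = 12.87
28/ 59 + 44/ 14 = 1494/ 413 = 3.62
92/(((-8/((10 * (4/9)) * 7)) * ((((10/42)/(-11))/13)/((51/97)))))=10958948/97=112978.85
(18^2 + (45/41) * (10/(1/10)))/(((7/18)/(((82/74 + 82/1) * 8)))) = 741572.20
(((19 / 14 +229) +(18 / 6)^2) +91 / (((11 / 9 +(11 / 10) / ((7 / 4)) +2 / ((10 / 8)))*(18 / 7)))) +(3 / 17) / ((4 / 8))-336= -11128837 / 129353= -86.03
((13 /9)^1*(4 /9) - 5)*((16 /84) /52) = -353 /22113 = -0.02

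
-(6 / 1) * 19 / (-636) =19 / 106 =0.18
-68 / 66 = -34 / 33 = -1.03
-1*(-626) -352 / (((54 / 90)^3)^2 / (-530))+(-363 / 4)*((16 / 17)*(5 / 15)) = 49562405182 / 12393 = 3999225.79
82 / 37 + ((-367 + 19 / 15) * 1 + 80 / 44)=-2208172 / 6105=-361.70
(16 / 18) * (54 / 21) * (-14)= -32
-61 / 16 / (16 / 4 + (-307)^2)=-61 / 1508048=-0.00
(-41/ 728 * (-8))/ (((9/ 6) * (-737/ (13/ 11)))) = -82/ 170247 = -0.00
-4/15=-0.27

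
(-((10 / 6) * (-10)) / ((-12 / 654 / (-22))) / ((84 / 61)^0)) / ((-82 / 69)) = -689425 / 41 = -16815.24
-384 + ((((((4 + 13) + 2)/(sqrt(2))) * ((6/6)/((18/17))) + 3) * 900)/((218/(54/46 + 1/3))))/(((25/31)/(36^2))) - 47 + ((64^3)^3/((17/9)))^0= 74131462/2507 + 224932032 * sqrt(2)/2507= 156455.28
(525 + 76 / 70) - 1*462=2243 / 35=64.09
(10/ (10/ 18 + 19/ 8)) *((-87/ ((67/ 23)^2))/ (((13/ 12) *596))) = -99409680/ 1834685723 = -0.05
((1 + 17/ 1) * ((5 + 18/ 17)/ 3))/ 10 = 309/ 85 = 3.64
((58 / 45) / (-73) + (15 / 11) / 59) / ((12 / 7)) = 81431 / 25583580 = 0.00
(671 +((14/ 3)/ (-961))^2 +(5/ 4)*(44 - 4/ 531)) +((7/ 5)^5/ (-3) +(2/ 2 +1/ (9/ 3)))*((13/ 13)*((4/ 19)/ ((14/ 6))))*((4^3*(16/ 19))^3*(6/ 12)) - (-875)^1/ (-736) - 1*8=-866918920033787454131057/ 342973307432777700000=-2527.66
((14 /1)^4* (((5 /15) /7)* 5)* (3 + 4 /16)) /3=89180 /9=9908.89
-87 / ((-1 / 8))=696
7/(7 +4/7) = 49/53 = 0.92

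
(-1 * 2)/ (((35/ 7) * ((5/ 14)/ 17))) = -476/ 25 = -19.04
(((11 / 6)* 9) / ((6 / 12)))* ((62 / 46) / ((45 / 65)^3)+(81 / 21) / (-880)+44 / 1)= 4963614091 / 3129840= 1585.90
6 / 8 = 3 / 4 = 0.75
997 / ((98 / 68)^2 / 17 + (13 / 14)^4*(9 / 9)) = 188171594576 / 163379397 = 1151.75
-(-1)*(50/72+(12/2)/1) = 241/36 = 6.69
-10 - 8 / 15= -158 / 15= -10.53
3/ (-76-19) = -3/ 95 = -0.03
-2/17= -0.12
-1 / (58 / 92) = -46 / 29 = -1.59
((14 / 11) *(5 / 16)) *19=665 / 88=7.56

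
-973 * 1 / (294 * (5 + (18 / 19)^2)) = -50179 / 89418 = -0.56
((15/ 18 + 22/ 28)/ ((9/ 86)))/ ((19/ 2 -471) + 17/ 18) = -2924/ 87045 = -0.03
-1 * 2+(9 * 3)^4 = 531439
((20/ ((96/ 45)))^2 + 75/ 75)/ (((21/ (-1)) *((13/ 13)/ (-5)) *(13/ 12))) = 28445/ 1456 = 19.54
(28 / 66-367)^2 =146337409 / 1089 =134377.79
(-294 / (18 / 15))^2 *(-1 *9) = -540225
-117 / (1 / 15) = -1755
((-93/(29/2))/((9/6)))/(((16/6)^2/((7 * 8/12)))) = -651/232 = -2.81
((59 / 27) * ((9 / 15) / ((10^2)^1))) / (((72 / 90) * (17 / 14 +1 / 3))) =413 / 39000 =0.01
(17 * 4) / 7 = 68 / 7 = 9.71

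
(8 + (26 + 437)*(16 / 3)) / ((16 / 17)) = 15793 / 6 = 2632.17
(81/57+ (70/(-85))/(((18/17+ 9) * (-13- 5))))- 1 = 655/1539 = 0.43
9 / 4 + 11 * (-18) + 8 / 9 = -7015 / 36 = -194.86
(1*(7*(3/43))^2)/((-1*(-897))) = 0.00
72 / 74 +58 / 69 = 4630 / 2553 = 1.81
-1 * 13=-13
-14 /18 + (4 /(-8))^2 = -19 /36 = -0.53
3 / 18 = 1 / 6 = 0.17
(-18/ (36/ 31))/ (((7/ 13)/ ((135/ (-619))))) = 54405/ 8666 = 6.28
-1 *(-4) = 4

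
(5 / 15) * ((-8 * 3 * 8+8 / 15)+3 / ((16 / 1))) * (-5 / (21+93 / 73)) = 3351211 / 234144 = 14.31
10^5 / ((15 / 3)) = 20000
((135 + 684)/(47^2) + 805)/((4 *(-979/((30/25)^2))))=-16011576/54065275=-0.30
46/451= 0.10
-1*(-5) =5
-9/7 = -1.29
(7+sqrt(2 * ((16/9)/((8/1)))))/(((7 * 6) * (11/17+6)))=391/14238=0.03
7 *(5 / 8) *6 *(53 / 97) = 14.34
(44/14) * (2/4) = 11/7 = 1.57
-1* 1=-1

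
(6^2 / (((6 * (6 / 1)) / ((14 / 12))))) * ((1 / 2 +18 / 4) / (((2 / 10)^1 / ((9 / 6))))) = 175 / 4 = 43.75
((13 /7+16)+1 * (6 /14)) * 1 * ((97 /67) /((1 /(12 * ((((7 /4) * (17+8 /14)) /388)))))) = 11808 /469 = 25.18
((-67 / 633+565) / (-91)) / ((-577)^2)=-27506 / 1475208399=-0.00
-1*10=-10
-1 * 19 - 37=-56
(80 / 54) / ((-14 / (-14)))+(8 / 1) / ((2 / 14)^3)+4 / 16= 296539 / 108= 2745.73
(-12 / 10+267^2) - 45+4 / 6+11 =1068817 / 15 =71254.47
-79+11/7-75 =-1067/7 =-152.43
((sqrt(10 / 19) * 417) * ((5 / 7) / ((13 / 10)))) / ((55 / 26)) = 8340 * sqrt(190) / 1463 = 78.58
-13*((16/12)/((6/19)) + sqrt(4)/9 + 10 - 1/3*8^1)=-1378/9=-153.11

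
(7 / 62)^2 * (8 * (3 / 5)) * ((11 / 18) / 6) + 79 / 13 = 6839717 / 1124370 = 6.08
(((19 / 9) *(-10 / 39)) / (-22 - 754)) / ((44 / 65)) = 475 / 460944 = 0.00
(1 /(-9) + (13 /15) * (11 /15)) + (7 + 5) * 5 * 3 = 180.52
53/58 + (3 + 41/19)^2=576165/20938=27.52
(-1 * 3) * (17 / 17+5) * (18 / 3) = -108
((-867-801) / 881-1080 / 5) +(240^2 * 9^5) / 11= 309201818.47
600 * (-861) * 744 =-384350400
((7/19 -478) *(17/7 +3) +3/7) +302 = -2290.43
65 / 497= 0.13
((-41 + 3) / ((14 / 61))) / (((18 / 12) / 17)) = -39406 / 21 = -1876.48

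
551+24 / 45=8273 / 15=551.53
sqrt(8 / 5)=1.26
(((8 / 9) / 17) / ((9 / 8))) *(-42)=-896 / 459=-1.95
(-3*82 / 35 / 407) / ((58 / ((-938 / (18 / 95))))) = 52193 / 35409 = 1.47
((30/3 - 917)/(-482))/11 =907/5302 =0.17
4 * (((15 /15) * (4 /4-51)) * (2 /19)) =-400 /19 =-21.05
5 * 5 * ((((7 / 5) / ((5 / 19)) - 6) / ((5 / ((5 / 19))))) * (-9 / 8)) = 153 / 152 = 1.01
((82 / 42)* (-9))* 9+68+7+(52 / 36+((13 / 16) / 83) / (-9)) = -6835307 / 83664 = -81.70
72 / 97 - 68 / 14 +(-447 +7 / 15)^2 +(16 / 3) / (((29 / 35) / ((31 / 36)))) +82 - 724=198751.45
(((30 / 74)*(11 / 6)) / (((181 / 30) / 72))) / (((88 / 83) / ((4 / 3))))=74700 / 6697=11.15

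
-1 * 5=-5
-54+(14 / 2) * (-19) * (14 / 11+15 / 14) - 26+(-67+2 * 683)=907.23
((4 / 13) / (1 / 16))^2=4096 / 169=24.24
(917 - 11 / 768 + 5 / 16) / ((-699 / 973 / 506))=-173422367965 / 268416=-646095.49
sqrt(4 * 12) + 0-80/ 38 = -40/ 19 + 4 * sqrt(3) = 4.82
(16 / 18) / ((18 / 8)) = 32 / 81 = 0.40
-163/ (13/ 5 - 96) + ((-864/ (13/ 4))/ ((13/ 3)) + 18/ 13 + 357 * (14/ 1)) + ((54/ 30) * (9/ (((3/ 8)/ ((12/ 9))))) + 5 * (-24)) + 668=2188290399/ 394615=5545.38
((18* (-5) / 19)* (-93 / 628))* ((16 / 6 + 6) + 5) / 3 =19065 / 5966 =3.20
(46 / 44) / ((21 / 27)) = 207 / 154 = 1.34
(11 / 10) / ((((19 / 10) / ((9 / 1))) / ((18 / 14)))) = 891 / 133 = 6.70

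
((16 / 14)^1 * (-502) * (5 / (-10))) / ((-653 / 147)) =-42168 / 653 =-64.58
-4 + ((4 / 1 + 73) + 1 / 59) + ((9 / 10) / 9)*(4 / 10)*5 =21599 / 295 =73.22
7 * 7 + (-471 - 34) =-456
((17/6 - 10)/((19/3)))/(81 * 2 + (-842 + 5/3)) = 0.00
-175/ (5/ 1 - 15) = 35/ 2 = 17.50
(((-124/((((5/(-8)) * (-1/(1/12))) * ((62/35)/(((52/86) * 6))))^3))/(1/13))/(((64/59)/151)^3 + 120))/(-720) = 1979184867351435562/5209803766332672956235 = 0.00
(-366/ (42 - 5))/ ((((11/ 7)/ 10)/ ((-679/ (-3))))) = -5798660/ 407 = -14247.32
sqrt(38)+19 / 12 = 7.75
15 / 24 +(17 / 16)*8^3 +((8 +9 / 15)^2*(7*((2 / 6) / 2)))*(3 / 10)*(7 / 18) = 2496113 / 4500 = 554.69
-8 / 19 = -0.42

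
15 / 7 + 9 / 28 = 69 / 28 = 2.46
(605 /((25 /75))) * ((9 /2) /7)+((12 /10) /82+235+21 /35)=4024889 /2870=1402.40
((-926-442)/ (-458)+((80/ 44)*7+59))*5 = 941025/ 2519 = 373.57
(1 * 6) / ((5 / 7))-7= 7 / 5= 1.40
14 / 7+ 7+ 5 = 14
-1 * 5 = -5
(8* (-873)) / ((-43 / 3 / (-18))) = -8770.60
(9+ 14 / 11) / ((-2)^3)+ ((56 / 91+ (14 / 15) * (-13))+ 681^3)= 5419492275877 / 17160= 315821228.20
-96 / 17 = -5.65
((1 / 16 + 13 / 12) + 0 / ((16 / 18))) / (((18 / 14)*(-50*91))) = -11 / 56160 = -0.00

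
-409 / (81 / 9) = -409 / 9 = -45.44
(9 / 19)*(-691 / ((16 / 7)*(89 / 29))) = -1262457 / 27056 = -46.66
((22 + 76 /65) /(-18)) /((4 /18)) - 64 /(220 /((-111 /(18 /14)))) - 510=-421001 /858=-490.68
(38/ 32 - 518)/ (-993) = 8269/ 15888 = 0.52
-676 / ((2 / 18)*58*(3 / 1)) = -34.97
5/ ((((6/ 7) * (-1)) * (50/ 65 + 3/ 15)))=-325/ 54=-6.02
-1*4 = -4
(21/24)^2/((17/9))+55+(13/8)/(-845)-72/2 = 1372209/70720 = 19.40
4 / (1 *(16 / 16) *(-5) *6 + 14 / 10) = -20 / 143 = -0.14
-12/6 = -2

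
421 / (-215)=-421 / 215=-1.96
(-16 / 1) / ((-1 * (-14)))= -8 / 7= -1.14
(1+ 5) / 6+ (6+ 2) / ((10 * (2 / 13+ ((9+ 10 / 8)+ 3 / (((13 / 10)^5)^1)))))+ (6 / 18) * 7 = 850397114 / 249772515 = 3.40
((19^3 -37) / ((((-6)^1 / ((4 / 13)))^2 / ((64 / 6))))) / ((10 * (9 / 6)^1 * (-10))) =-48512 / 38025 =-1.28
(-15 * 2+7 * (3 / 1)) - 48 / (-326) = -1443 / 163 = -8.85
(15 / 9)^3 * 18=250 / 3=83.33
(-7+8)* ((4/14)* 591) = 1182/7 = 168.86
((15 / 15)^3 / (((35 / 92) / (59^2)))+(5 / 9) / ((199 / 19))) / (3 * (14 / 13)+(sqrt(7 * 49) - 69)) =-141672940279 / 937569794 - 96934117033 * sqrt(7) / 6027234390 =-193.66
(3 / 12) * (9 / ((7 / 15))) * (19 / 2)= 2565 / 56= 45.80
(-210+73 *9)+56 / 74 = 16567 / 37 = 447.76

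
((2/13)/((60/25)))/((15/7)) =7/234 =0.03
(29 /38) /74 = 29 /2812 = 0.01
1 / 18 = 0.06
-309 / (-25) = 309 / 25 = 12.36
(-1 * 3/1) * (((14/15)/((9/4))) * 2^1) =-112/45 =-2.49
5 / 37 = 0.14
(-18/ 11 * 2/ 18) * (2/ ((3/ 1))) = -4/ 33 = -0.12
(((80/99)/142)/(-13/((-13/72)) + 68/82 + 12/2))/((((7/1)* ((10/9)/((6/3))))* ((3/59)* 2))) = 2419/13252008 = 0.00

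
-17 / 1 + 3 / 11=-16.73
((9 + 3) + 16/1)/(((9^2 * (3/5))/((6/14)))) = 20/81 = 0.25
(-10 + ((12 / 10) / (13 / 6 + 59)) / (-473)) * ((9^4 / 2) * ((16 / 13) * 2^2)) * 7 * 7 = -89292525553728 / 11283415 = -7913608.21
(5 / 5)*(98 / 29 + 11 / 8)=1103 / 232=4.75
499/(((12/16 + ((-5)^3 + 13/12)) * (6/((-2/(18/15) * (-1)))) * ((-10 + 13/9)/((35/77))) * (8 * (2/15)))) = 561375/10014928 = 0.06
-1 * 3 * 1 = -3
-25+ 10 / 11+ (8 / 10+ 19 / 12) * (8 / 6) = -10352 / 495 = -20.91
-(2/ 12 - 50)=299/ 6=49.83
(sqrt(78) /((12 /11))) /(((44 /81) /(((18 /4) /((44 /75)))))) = 18225 * sqrt(78) /1408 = 114.32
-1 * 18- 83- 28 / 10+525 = 2106 / 5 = 421.20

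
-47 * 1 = -47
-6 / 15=-2 / 5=-0.40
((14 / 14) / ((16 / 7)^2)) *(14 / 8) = 343 / 1024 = 0.33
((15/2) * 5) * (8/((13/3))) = 69.23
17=17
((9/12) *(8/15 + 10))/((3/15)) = 79/2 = 39.50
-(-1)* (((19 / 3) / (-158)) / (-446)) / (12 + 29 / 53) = 53 / 7399140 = 0.00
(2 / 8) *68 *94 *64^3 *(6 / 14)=1256718336 / 7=179531190.86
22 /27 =0.81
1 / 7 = 0.14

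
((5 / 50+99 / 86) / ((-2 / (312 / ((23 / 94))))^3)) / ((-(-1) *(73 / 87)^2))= -6420193847603587584 / 13940157745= -460553887.91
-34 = -34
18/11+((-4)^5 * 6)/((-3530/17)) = 31.23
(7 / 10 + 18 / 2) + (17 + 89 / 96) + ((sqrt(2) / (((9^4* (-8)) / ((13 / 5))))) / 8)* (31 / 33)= 13261 / 480 - 403* sqrt(2) / 69284160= 27.63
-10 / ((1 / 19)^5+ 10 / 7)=-7.00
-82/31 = -2.65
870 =870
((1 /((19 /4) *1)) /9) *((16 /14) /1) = 32 /1197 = 0.03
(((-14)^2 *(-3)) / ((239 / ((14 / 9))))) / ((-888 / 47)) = 16121 / 79587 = 0.20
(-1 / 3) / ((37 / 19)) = -19 / 111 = -0.17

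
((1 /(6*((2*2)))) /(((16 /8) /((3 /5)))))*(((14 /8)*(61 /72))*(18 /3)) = 427 /3840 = 0.11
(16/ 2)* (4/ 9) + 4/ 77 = 3.61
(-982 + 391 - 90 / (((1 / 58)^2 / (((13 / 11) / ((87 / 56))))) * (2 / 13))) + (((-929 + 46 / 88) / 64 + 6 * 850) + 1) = -4202984853 / 2816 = -1492537.23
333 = 333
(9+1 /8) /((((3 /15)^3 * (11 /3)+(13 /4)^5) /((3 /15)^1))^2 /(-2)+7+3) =-107642880000 /19389369261607321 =-0.00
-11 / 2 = -5.50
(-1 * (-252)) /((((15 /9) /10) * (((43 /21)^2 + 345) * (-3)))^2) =49009212 /5928538009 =0.01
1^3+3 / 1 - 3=1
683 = 683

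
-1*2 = -2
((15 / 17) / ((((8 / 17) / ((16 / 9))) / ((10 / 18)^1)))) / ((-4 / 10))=-125 / 27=-4.63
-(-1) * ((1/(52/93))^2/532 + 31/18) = 1.73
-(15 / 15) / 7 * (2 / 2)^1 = -1 / 7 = -0.14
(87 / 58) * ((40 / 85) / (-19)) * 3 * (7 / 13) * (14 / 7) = -504 / 4199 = -0.12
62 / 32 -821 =-13105 / 16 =-819.06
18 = 18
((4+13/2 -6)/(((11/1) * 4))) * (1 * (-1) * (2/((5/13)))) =-117/220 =-0.53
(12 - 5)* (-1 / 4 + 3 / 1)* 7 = 539 / 4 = 134.75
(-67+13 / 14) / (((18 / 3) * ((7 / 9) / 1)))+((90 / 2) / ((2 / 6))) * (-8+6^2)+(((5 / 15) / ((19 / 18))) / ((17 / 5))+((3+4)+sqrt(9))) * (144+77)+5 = 22349095 / 3724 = 6001.37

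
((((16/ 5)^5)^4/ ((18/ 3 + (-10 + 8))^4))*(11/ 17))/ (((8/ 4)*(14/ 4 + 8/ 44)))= 571406344427227070857216/ 131320953369140625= 4351219.89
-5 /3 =-1.67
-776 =-776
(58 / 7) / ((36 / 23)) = 667 / 126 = 5.29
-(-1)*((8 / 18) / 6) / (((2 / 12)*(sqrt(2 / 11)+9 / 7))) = 308 / 793-196*sqrt(22) / 7137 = 0.26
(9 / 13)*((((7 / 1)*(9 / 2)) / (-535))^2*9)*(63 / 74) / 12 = 0.00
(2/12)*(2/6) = 0.06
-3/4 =-0.75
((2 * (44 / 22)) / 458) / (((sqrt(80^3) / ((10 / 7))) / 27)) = 27 * sqrt(5) / 128240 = 0.00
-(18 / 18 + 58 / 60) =-59 / 30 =-1.97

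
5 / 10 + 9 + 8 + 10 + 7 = 69 / 2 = 34.50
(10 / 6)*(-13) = -65 / 3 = -21.67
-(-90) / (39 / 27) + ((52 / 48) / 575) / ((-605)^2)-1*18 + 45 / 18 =1536810866419 / 32832442500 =46.81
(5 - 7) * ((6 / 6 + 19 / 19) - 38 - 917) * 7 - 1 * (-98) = 13440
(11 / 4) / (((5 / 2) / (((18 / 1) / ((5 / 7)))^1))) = 27.72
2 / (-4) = -1 / 2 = -0.50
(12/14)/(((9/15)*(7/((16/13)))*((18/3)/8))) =640/1911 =0.33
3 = 3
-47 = -47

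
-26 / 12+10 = 47 / 6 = 7.83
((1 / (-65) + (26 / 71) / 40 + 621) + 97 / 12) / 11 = 3483829 / 60918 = 57.19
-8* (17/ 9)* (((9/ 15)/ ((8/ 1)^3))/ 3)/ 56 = -17/ 161280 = -0.00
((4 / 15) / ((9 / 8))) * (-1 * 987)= -10528 / 45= -233.96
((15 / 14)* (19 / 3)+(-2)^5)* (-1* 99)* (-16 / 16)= -34947 / 14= -2496.21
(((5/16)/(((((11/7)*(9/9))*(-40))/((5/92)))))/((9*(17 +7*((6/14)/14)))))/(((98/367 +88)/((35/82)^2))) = -110145875/30599358451402752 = -0.00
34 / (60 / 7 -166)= -119 / 551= -0.22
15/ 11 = 1.36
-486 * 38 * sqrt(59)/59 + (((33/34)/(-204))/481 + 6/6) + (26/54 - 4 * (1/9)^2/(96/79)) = 48670192/33779187 - 18468 * sqrt(59)/59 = -2402.89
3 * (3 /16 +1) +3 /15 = 301 /80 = 3.76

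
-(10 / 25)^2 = -4 / 25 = -0.16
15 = 15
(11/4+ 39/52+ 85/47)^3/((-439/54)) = -3354790473/182313188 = -18.40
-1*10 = -10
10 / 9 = 1.11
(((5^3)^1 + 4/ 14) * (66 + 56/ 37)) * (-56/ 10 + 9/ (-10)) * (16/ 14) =-113918792/ 1813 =-62834.41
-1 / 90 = -0.01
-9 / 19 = -0.47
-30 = -30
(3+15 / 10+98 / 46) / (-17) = -305 / 782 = -0.39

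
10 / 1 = 10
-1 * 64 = -64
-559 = -559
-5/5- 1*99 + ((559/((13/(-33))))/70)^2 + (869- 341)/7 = 386.36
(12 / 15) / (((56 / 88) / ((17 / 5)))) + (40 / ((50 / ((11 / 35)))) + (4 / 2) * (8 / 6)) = 3776 / 525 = 7.19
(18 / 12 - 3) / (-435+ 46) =3 / 778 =0.00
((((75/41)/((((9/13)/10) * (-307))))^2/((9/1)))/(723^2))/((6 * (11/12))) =21125000/73790212839473691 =0.00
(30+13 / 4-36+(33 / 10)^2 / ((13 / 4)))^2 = 609961 / 1690000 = 0.36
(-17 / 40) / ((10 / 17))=-289 / 400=-0.72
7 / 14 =1 / 2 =0.50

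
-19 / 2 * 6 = -57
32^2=1024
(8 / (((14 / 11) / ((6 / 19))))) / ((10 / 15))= 396 / 133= 2.98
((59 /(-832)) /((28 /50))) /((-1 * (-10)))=-295 /23296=-0.01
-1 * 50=-50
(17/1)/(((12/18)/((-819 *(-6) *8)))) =1002456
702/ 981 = 78/ 109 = 0.72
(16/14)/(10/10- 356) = -8/2485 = -0.00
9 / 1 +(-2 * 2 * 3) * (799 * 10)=-95871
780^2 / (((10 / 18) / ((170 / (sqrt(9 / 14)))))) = 62056800*sqrt(14) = 232195284.12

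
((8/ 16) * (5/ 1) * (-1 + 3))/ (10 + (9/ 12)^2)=80/ 169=0.47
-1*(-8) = 8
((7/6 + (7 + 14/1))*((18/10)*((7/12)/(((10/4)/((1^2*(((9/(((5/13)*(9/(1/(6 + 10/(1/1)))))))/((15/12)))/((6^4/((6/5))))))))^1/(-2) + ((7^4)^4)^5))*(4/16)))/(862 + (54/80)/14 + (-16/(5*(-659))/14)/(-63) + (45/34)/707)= 6039310136769/36268812159738178132979574863697157032743452824800994947979832804478539259985705182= 0.00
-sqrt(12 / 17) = -2 *sqrt(51) / 17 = -0.84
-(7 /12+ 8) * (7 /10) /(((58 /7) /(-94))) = 237209 /3480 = 68.16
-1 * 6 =-6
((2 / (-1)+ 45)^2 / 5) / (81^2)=1849 / 32805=0.06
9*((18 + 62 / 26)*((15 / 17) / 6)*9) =242.82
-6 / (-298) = 3 / 149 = 0.02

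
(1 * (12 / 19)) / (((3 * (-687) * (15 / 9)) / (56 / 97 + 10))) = -0.00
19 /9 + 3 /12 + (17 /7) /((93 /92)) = 37213 /7812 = 4.76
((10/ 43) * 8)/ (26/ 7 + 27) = 112/ 1849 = 0.06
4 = 4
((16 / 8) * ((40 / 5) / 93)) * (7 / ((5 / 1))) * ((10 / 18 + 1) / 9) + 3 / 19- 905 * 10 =-6476353963 / 715635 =-9049.80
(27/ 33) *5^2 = 225/ 11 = 20.45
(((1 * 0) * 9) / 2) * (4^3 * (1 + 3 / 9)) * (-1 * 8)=0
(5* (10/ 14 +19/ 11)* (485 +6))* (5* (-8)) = -18461600/ 77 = -239761.04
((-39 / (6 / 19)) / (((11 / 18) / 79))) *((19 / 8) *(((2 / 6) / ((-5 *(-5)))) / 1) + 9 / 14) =-165840987 / 15400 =-10768.90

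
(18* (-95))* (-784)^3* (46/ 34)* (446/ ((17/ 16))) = 135246793003499520/ 289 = 467981982711071.00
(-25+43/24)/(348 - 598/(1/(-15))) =-557/223632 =-0.00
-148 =-148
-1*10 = -10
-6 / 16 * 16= -6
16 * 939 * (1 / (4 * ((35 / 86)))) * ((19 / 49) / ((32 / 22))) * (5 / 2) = 8438793 / 1372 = 6150.72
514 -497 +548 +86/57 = 32291/57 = 566.51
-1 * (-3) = 3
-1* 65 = -65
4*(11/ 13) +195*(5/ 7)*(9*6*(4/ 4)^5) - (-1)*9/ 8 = 5478883/ 728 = 7525.94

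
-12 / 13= -0.92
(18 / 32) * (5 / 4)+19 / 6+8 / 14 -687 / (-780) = 464929 / 87360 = 5.32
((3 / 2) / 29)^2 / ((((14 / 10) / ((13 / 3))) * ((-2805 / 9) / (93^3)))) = -94109769 / 4403476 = -21.37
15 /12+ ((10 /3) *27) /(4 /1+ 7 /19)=7255 /332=21.85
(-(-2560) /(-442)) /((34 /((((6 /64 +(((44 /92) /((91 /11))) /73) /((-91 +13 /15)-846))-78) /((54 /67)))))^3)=133.09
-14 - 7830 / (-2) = 3901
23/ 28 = 0.82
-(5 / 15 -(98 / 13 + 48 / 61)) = 19013 / 2379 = 7.99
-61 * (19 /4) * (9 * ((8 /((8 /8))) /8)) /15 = -3477 /20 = -173.85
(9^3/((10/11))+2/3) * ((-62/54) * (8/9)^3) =-191075072/295245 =-647.17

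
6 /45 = 2 /15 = 0.13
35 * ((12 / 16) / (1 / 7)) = 735 / 4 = 183.75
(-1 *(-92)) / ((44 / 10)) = 230 / 11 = 20.91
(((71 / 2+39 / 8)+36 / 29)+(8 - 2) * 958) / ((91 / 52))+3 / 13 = 17462701 / 5278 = 3308.58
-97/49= -1.98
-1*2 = -2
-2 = -2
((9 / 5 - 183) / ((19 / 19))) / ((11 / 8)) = -7248 / 55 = -131.78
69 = 69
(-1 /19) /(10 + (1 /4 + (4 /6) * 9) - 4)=-4 /931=-0.00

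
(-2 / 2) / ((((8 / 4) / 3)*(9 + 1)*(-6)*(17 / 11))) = 11 / 680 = 0.02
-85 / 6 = -14.17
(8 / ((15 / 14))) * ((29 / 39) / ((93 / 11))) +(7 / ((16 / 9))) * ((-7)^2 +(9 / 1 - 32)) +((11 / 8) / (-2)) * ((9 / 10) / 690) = 41255678407 / 400420800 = 103.03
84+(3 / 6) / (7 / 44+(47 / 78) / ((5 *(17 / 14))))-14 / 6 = 9450635 / 113043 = 83.60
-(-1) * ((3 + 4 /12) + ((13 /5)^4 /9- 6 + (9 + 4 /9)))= 66686 /5625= 11.86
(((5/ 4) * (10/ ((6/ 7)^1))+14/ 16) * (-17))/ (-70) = 901/ 240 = 3.75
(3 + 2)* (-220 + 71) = -745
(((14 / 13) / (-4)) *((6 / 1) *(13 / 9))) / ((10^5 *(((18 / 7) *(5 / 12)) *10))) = -49 / 22500000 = -0.00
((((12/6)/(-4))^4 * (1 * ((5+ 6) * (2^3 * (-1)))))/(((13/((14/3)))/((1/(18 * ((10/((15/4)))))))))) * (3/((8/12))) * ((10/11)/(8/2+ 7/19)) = -665/17264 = -0.04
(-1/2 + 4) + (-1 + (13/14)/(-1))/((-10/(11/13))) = 6667/1820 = 3.66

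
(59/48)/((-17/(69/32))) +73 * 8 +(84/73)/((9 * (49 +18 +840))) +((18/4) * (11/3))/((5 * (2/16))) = 5275261274519/8644508160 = 610.24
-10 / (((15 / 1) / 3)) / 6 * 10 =-10 / 3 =-3.33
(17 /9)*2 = 34 /9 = 3.78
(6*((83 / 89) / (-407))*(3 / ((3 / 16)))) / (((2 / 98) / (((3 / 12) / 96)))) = -4067 / 144892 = -0.03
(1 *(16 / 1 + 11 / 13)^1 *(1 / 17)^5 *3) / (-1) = -657 / 18458141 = -0.00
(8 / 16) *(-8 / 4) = -1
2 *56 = 112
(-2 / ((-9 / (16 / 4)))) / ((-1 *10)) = -4 / 45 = -0.09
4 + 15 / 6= 6.50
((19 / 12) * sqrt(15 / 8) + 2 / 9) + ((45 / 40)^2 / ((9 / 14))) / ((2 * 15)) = 829 / 2880 + 19 * sqrt(30) / 48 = 2.46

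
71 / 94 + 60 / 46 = 4453 / 2162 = 2.06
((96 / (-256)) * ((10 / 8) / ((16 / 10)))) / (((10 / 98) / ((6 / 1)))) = -2205 / 128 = -17.23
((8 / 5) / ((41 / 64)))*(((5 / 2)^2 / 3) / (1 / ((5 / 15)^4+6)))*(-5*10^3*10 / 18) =-7792000000 / 89667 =-86899.31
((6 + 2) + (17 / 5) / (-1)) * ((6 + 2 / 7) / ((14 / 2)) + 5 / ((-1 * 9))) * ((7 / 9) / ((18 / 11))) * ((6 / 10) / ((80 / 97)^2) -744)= -100939851991 / 181440000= -556.33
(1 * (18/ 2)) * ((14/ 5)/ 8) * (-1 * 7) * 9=-3969/ 20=-198.45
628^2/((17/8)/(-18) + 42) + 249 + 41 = 58540286/6031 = 9706.56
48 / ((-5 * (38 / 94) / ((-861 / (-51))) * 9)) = -215824 / 4845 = -44.55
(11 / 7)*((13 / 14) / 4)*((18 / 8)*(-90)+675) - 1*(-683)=95801 / 112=855.37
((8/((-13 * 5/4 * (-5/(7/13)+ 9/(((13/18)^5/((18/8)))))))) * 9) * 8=-460631808/1218561095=-0.38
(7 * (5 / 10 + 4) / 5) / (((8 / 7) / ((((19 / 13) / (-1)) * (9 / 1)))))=-72.51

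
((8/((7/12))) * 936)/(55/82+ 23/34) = 20876544/2191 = 9528.32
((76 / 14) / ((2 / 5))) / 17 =95 / 119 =0.80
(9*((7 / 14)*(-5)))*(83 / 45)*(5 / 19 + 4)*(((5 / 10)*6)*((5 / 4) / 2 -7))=1028619 / 304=3383.62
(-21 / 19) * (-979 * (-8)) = -164472 / 19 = -8656.42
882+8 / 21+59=19769 / 21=941.38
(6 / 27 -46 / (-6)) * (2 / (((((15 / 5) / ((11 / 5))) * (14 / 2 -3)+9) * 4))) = 781 / 2862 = 0.27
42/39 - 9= -103/13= -7.92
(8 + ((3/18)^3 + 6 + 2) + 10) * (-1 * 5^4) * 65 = -228190625/216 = -1056438.08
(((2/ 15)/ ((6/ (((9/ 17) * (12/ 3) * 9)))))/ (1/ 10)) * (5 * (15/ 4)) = 1350/ 17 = 79.41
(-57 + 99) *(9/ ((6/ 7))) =441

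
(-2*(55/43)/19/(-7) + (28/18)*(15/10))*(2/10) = 0.47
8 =8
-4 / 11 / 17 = -4 / 187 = -0.02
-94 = -94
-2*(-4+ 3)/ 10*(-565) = -113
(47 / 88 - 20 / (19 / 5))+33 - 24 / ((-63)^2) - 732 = -1556701481 / 2212056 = -703.74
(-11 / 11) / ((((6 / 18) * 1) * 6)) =-1 / 2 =-0.50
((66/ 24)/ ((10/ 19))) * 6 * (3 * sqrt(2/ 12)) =627 * sqrt(6)/ 40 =38.40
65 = 65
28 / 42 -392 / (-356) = 1.77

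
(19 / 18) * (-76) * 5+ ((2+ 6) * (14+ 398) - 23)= 25847 / 9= 2871.89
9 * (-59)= -531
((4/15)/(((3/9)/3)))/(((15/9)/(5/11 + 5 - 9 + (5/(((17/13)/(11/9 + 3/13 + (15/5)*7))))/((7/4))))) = 2144684/32725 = 65.54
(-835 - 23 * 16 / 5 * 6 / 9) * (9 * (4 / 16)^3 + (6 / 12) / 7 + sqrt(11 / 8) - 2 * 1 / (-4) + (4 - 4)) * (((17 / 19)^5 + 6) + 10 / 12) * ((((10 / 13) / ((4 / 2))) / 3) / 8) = -1459229844461 * sqrt(22) / 55623087936 - 465494320383059 / 6229785848832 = -197.77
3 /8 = 0.38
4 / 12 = 1 / 3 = 0.33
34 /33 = 1.03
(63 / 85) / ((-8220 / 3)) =-63 / 232900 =-0.00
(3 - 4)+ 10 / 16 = -3 / 8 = -0.38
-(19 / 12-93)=91.42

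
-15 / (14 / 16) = -120 / 7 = -17.14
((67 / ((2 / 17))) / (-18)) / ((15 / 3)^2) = -1.27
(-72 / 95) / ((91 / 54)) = -3888 / 8645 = -0.45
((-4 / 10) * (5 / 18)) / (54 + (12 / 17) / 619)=-10523 / 5114286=-0.00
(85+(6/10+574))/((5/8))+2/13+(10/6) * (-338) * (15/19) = 3771548/6175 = 610.78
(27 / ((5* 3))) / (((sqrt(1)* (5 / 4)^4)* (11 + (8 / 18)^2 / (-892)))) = 41617152 / 620903125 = 0.07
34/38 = 17/19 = 0.89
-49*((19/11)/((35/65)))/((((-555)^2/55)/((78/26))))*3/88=-1729/602360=-0.00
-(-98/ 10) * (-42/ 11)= -2058/ 55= -37.42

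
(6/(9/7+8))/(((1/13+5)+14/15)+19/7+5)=441/9367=0.05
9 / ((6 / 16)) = 24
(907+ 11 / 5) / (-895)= -4546 / 4475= -1.02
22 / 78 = 0.28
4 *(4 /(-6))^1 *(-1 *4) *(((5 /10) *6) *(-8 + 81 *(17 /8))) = 5252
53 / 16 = 3.31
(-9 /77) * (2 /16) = -9 /616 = -0.01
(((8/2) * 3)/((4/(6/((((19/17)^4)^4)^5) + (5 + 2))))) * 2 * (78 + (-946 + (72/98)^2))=-36437.60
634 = 634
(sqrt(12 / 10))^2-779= -3889 / 5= -777.80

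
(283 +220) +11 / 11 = 504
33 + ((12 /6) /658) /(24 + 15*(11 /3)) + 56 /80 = 8758977 /259910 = 33.70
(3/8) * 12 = 9/2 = 4.50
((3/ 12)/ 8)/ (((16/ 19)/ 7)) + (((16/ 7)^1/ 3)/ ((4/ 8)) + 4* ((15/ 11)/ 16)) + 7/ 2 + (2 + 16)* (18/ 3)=13438595/ 118272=113.62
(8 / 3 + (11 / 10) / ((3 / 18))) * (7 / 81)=973 / 1215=0.80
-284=-284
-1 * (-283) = 283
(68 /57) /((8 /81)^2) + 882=305307 /304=1004.30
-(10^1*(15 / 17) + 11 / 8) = -1387 / 136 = -10.20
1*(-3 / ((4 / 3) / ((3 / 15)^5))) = -9 / 12500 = -0.00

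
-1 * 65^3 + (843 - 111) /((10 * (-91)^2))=-11370847759 /41405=-274624.99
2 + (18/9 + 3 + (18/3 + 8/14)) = 95/7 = 13.57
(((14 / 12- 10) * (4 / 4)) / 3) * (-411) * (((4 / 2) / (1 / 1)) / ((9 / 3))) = 7261 / 9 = 806.78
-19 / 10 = -1.90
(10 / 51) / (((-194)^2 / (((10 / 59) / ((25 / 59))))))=1 / 479859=0.00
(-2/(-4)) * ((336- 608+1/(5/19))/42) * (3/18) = -149/280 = -0.53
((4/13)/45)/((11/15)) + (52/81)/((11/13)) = 8896/11583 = 0.77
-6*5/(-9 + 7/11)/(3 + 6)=55/138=0.40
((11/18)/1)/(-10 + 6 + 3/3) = -11/54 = -0.20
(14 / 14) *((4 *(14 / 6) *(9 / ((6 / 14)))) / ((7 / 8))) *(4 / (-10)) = -89.60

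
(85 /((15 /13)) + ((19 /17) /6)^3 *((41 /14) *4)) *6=273896015 /619038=442.45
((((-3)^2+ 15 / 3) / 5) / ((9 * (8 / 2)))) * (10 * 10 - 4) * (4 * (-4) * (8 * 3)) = -14336 / 5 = -2867.20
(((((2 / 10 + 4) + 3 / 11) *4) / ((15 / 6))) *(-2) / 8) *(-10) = 984 / 55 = 17.89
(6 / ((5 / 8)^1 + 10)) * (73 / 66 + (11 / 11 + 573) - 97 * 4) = 105.66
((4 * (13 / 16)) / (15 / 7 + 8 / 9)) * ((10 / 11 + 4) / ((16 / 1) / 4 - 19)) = -7371 / 21010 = -0.35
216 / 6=36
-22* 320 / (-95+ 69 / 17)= 77.41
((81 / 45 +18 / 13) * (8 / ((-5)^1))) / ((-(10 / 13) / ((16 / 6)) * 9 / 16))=11776 / 375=31.40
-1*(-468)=468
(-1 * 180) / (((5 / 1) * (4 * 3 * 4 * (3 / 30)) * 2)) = -15 / 4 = -3.75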